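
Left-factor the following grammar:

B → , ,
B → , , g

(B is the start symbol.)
Left-factoring transforms A → αβ₁ | αβ₂ into A → αA' and A' → β₁ | β₂
(α is the longest common prefix among the alternatives). Repeat until
no nonterminal has two alternatives with a common prefix.

Round 1: B has alternatives sharing prefix ', ,'. Introduce B': B → , , B'
  Add: B' → ε
  Add: B' → g

No remaining common prefixes — done.

Resulting grammar:
B → , , B'
B' → ε
B' → g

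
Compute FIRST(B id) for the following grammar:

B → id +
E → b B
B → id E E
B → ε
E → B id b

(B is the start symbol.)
{ 'id' }

FIRST sets of the non-terminals involved (from the grammar, by fixed-point iteration):
  FIRST(B) = { 'id', ε }

To compute FIRST(B id), process the symbols left to right:
Symbol B is a non-terminal. Add FIRST(B) \ {ε} = { 'id' }
B is nullable (ε ∈ FIRST(B)), continue to the next symbol.
Symbol id is a terminal. Add 'id' and stop.
FIRST(B id) = { 'id' }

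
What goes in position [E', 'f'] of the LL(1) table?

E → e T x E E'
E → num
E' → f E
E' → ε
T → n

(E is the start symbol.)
To find M[E', 'f'], we find productions for E' where 'f' is in the predict set (PREDICT(N → α) = (FIRST(α) \ {ε}) ∪ (FOLLOW(N) if α ⇒* ε)).

Relevant sets:
  FOLLOW(E') = { $, 'f' }

E' → f E: PREDICT = { 'f' }
  'f' is in predict set, so this production goes in M[E', 'f']
E' → ε: PREDICT = { $, 'f' }
  'f' is in predict set, so this production goes in M[E', 'f']

M[E', 'f'] = E' → f E, E' → ε  (a multiply-defined cell — the grammar is not LL(1))

Answer: E' → f E, E' → ε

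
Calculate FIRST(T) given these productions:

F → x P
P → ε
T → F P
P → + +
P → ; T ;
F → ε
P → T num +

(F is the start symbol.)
To compute FIRST(T), examine every production with T on the left-hand side, reading each right-hand side left to right until a non-nullable symbol is reached.

FIRST sets of the other non-terminals involved (by the same procedure, iterated to a fixed point):
  FIRST(F) = { 'x', ε }
  FIRST(P) = { '+', ';', 'num', 'x', ε }

From T → F P:
  - F is a non-terminal: add FIRST(F) \ {ε} = { 'x' }
    F is nullable, so continue to the next symbol
  - P is a non-terminal: add FIRST(P) \ {ε} = { '+', ';', 'num', 'x' }
    P is nullable and nothing follows, so the whole right-hand side can vanish: ε ∈ FIRST(T)

Collecting: FIRST(T) = { '+', ';', 'num', 'x', ε }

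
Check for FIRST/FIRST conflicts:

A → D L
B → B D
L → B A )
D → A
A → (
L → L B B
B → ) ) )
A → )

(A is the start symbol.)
Yes. A → D L / A → '(' on { '(' }; A → D L / A → ')' on { ')' }; B → B D / B → ')' ')' ')' on { ')' }; L → B A ')' / L → L B B on { ')' }

A FIRST/FIRST conflict occurs when two productions N → α and N → β for the same non-terminal have FIRST(α) ∩ FIRST(β) ≠ ∅ (with ε ∈ FIRST of a nullable right-hand side, so two nullable alternatives also conflict).

FIRST sets of the non-terminals at (or reachable through a nullable prefix from) the front of some alternative:
  FIRST(D) = { '(', ')' }
  FIRST(B) = { ')' }
  FIRST(L) = { ')' }

Productions for A:
  A → D L: FIRST = { '(', ')' }
  A → (: FIRST = { '(' }
  A → ): FIRST = { ')' }
Productions for B:
  B → B D: FIRST = { ')' }
  B → ) ) ): FIRST = { ')' }
Productions for L:
  L → B A ): FIRST = { ')' }
  L → L B B: FIRST = { ')' }
D has only one production, so no FIRST/FIRST conflict is possible there.

Conflict for A: A → D L and A → (
  Overlap: { '(' }
Conflict for A: A → D L and A → )
  Overlap: { ')' }
Conflict for B: B → B D and B → ) ) )
  Overlap: { ')' }
Conflict for L: L → B A ) and L → L B B
  Overlap: { ')' }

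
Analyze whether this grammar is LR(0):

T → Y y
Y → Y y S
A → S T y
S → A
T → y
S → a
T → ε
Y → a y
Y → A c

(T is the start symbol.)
Augment with T' → T and build the canonical LR(0) collection (I0 = CLOSURE({[T' → . T]}), then GOTO on every symbol after a dot until no new states appear). It has 15 states:
  I0: { [A → . S T y], [S → . A], [S → . a], [T → . Y y], [T → . y], [T → .], [T' → . T], [Y → . A c], [Y → . Y y S], [Y → . a y] }  — shift, reduce
  I1: { [S → A .], [Y → A . c] }  — shift, reduce
  I2: { [A → . S T y], [A → S . T y], [S → . A], [S → . a], [T → . Y y], [T → . y], [T → .], [Y → . A c], [Y → . Y y S], [Y → . a y] }  — shift, reduce
  I3: { [T' → T .] }  — accept
  I4: { [T → Y . y], [Y → Y . y S] }  — shift
  I5: { [S → a .], [Y → a . y] }  — shift, reduce
  I6: { [T → y .] }  — reduce
  I7: { [Y → a y .] }  — reduce
  I8: { [A → . S T y], [S → . A], [S → . a], [T → Y y .], [Y → Y y . S] }  — shift, reduce
  I9: { [S → A .] }  — reduce
  I10: { [A → . S T y], [A → S . T y], [S → . A], [S → . a], [T → . Y y], [T → . y], [T → .], [Y → . A c], [Y → . Y y S], [Y → . a y], [Y → Y y S .] }  — shift, 2 reduces
  I11: { [S → a .] }  — reduce
  I12: { [A → S T . y] }  — shift
  I13: { [A → S T y .] }  — reduce
  I14: { [Y → A c .] }  — reduce

Conflict in state I0:
  Shift-reduce conflict between [T → .] and [S → . a]
So the grammar is NOT LR(0).

Answer: No. Shift-reduce conflict between [T → .] and [S → . a]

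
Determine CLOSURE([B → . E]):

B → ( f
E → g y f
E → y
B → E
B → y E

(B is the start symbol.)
{ [B → . E], [E → . g y f], [E → . y] }

To compute CLOSURE, for each item [A → α.Bβ] where B is a non-terminal, add [B → .γ] for all productions B → γ; repeat for the newly added items until nothing changes.

Start with: [B → . E]
  [B → . E] has the dot before E: add [E → . g y f], [E → . y]
No further items can be added.

CLOSURE = { [B → . E], [E → . g y f], [E → . y] }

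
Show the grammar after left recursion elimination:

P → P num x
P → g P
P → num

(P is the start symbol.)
P → g P P'
P → num P'
P' → num x P'
P' → ε

P is directly left-recursive. The standard transformation for
  A → A α₁ | ... | A α_m | β₁ | ... | β_n
is
  A  → β₁ A' | ... | β_n A'
  A' → α₁ A' | ... | α_m A' | ε

P → g P becomes P → g P P'
P → num becomes P → num P'
P → P num x becomes P' → num x P'
Add P' → ε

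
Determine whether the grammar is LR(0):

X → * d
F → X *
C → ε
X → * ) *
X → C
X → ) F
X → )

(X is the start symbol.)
A grammar is LR(0) if no state in the canonical LR(0) collection has:
  - both a shift item (dot before a terminal) and a complete item (shift-reduce conflict), or
  - two or more complete items (reduce-reduce conflict; the accept item [X' → X .] counts as a complete item here).

Augment with X' → X and build the canonical LR(0) collection (I0 = CLOSURE({[X' → . X]}), then GOTO on every symbol after a dot until no new states appear). It has 11 states:
  I0: { [C → .], [X → . ) F], [X → . )], [X → . * ) *], [X → . * d], [X → . C], [X' → . X] }  — shift, reduce
  I1: { [C → .], [F → . X *], [X → ) . F], [X → ) .], [X → . ) F], [X → . )], [X → . * ) *], [X → . * d], [X → . C] }  — shift, 2 reduces
  I2: { [X → * . ) *], [X → * . d] }  — shift
  I3: { [X → C .] }  — reduce
  I4: { [X' → X .] }  — accept
  I5: { [X → * ) . *] }  — shift
  I6: { [X → * d .] }  — reduce
  I7: { [X → * ) * .] }  — reduce
  I8: { [X → ) F .] }  — reduce
  I9: { [F → X . *] }  — shift
  I10: { [F → X * .] }  — reduce

Conflict in state I0:
  Shift-reduce conflict between [C → .] and [X → . )]
So the grammar is NOT LR(0).

Answer: No. Shift-reduce conflict between [C → .] and [X → . )]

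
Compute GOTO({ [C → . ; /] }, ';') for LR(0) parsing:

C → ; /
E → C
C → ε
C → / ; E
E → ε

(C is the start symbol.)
GOTO(I, ';') = CLOSURE({ [A → αX.β] : [A → α.Xβ] ∈ I, X = ';' })

Items with dot before ';', with the dot advanced:
  [C → . ; /] → [C → ; . /]
Closure adds nothing (no advanced item has the dot before a non-terminal).

GOTO = { [C → ; . /] }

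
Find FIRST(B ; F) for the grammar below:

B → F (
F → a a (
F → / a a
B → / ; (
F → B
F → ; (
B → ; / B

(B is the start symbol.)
FIRST sets of the non-terminals involved (from the grammar, by fixed-point iteration):
  FIRST(B) = { '/', ';', 'a' }

To compute FIRST(B ; F), process the symbols left to right:
Symbol B is a non-terminal. Add FIRST(B) \ {ε} = { '/', ';', 'a' }
B is not nullable (ε ∉ FIRST(B)), so stop here.
FIRST(B ; F) = { '/', ';', 'a' }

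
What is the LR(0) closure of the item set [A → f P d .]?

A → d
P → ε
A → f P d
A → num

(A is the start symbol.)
{ [A → f P d .] }

Start with: [A → f P d .]
The dot is at the end, so nothing is added.

CLOSURE = { [A → f P d .] }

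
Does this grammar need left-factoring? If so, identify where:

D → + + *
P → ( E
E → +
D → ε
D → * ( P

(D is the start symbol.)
Left-factoring is needed when two productions for the same non-terminal
share a common prefix on the right-hand side.

Productions for D:
  D → + + *
  D → ε
  D → * ( P

No common prefixes found.

Answer: No, left-factoring is not needed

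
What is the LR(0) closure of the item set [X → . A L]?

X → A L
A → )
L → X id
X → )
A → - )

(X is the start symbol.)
To compute CLOSURE, for each item [A → α.Bβ] where B is a non-terminal, add [B → .γ] for all productions B → γ; repeat for the newly added items until nothing changes.

Start with: [X → . A L]
  [X → . A L] has the dot before A: add [A → . )], [A → . - )]
No further items can be added.

CLOSURE = { [A → . )], [A → . - )], [X → . A L] }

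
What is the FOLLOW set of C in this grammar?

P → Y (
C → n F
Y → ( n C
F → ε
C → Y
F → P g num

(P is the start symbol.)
{ '(' }

To compute FOLLOW(C), find every occurrence of C on a right-hand side N → α C β: add FIRST(β) \ {ε}, and if β is empty or nullable also add FOLLOW(N). Iterate to a fixed point.

In Y → ( n C: C is at the end, add FOLLOW(Y)

The FOLLOW sets referred to above (computed the same way, to a fixed point):
  FOLLOW(Y) = { '(' }

Taking the union: FOLLOW(C) = { '(' }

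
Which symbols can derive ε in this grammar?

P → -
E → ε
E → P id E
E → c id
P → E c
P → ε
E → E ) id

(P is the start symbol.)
A non-terminal is nullable if it can derive ε (the empty string): either it has an ε-production, or it has a production whose right-hand side consists entirely of nullable non-terminals.

ε-productions: E → ε, P → ε
So E, P are immediately nullable.
Every non-terminal is now nullable.
Nullable = { 'E', 'P' }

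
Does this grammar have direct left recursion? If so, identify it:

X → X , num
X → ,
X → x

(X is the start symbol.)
Yes, X is left-recursive

X → X , num: LEFT RECURSIVE (starts with X)
X → ,: starts with ','
X → x: starts with x

The grammar has direct left recursion on: X.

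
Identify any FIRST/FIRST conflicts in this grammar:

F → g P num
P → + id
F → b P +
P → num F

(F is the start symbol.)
No FIRST/FIRST conflicts.

A FIRST/FIRST conflict occurs when two productions N → α and N → β for the same non-terminal have FIRST(α) ∩ FIRST(β) ≠ ∅ (with ε ∈ FIRST of a nullable right-hand side, so two nullable alternatives also conflict).

Productions for F:
  F → g P num: FIRST = { 'g' }
  F → b P +: FIRST = { 'b' }
Productions for P:
  P → + id: FIRST = { '+' }
  P → num F: FIRST = { 'num' }

All alternatives of each non-terminal have pairwise disjoint FIRST sets.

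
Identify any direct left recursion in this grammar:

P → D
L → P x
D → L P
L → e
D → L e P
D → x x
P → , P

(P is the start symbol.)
Direct left recursion occurs when N → N α for some non-terminal N (the right-hand side begins with the left-hand side itself).

P → D: starts with D
L → P x: starts with P
D → L P: starts with L
L → e: starts with e
D → L e P: starts with L
D → x x: starts with x
P → , P: starts with ','

No direct left recursion found.

Answer: No direct left recursion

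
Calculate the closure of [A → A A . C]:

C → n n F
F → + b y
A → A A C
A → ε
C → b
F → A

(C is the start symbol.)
Start with: [A → A A . C]
  [A → A A . C] has the dot before C: add [C → . n n F], [C → . b]
No further items can be added.

CLOSURE = { [A → A A . C], [C → . b], [C → . n n F] }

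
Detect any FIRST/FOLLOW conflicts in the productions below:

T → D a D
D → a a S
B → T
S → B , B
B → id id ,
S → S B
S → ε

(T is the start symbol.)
Nullable non-terminals: S.
FIRST sets used below: FIRST(B) = { 'a', 'id' }, FIRST(S) = { 'a', 'id', ε }

S: nullable alternative(s) S → ε; FOLLOW(S) = { $, ',', 'a', 'id' }
  S → B , B: FIRST \ {ε} = { 'a', 'id' } — overlaps FOLLOW(S) on { 'a', 'id' }: CONFLICT
  S → S B: FIRST \ {ε} = { 'a', 'id' } — overlaps FOLLOW(S) on { 'a', 'id' }: CONFLICT
  S → ε: FIRST \ {ε} = { } — this is the only nullable alternative, skip

B, D, T have no nullable alternative, so no FIRST/FOLLOW check is needed there.

So the grammar has 2 FIRST/FOLLOW conflicts (marked CONFLICT above).

Answer: Yes. S → B ',' B with FOLLOW(S) on { 'a', 'id' }; S → S B with FOLLOW(S) on { 'a', 'id' }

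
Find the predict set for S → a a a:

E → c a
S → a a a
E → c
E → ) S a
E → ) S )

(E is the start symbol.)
{ 'a' }

PREDICT(S → a a a) = (FIRST(RHS) \ {ε}) ∪ (FOLLOW(S) if ε ∈ FIRST(RHS), i.e. RHS ⇒* ε)
FIRST(a a a) = { 'a' }
ε ∉ FIRST(a a a), so FOLLOW(S) is not added.
PREDICT(S → a a a) = { 'a' }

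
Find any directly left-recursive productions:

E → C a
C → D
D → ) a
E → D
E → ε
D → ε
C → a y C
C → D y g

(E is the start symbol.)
Direct left recursion occurs when N → N α for some non-terminal N (the right-hand side begins with the left-hand side itself).

E → C a: starts with C
C → D: starts with D
D → ) a: starts with ')'
E → D: starts with D
E → ε: starts with ε
D → ε: starts with ε
C → a y C: starts with a
C → D y g: starts with D

No direct left recursion found.

Answer: No direct left recursion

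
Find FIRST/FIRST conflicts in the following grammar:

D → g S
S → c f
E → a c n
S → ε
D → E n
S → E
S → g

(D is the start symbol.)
No FIRST/FIRST conflicts.

FIRST sets of the non-terminals at (or reachable through a nullable prefix from) the front of some alternative:
  FIRST(E) = { 'a' }

Productions for D:
  D → g S: FIRST = { 'g' }
  D → E n: FIRST = { 'a' }
Productions for S:
  S → c f: FIRST = { 'c' }
  S → ε: FIRST = { ε }
  S → E: FIRST = { 'a' }
  S → g: FIRST = { 'g' }
E has only one production, so no FIRST/FIRST conflict is possible there.

All alternatives of each non-terminal have pairwise disjoint FIRST sets.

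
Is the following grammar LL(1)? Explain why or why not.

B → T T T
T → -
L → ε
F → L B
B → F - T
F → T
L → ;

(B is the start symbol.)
Relevant sets:
  FIRST(T) = { '-' }
  FIRST(F) = { '-', ';' }
  FIRST(L) = { ';', ε }
  FIRST(B) = { '-', ';' }
  FOLLOW(L) = { '-', ';' }

For B:
  PREDICT(B → T T T) = { '-' }
  PREDICT(B → F '-' T) = { '-', ';' }
For L:
  PREDICT(L → ε) = { '-', ';' }
  PREDICT(L → ';') = { ';' }
For F:
  PREDICT(F → L B) = { '-', ';' }
  PREDICT(F → T) = { '-' }
T has a single production, so nothing to check there.

Conflict found: Predict set conflict for B: { '-' }
The grammar is NOT LL(1).

Answer: No. Predict set conflict for B: { '-' }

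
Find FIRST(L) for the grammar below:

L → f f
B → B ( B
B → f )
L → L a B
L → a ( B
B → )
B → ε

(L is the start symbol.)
{ 'a', 'f' }

To compute FIRST(L), examine every production with L on the left-hand side, reading each right-hand side left to right until a non-nullable symbol is reached.

From L → f f:
  - f is a terminal: add 'f' and stop
From L → L a B:
  - L is the symbol being defined: contributes nothing new
    L is not nullable, so stop
From L → a ( B:
  - a is a terminal: add 'a' and stop

Collecting: FIRST(L) = { 'a', 'f' }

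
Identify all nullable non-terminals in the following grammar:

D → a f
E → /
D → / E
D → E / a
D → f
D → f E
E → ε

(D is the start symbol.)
{ 'E' }

ε-productions: E → ε
So E is immediately nullable.
No further non-terminal can be added: every production for the remaining non-terminals contains a terminal or a non-nullable non-terminal.
Nullable = { 'E' }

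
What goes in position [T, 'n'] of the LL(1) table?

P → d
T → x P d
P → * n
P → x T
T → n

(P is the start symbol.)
T → n

To find M[T, 'n'], we find productions for T where 'n' is in the predict set (PREDICT(N → α) = (FIRST(α) \ {ε}) ∪ (FOLLOW(N) if α ⇒* ε)).

T → x P d: PREDICT = { 'x' }
T → n: PREDICT = { 'n' }
  'n' is in predict set, so this production goes in M[T, 'n']

M[T, 'n'] = T → n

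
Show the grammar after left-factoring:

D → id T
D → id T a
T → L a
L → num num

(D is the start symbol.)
D → id T D'
D' → ε
D' → a
T → L a
L → num num

Left-factoring transforms A → αβ₁ | αβ₂ into A → αA' and A' → β₁ | β₂
(α is the longest common prefix among the alternatives). Repeat until
no nonterminal has two alternatives with a common prefix.

Round 1: D has alternatives sharing prefix 'id T'. Introduce D': D → id T D'
  Add: D' → ε
  Add: D' → a

No remaining common prefixes — done.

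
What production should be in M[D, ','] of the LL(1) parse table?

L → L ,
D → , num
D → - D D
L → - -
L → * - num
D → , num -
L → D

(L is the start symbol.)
To find M[D, ','], we find productions for D where ',' is in the predict set (PREDICT(N → α) = (FIRST(α) \ {ε}) ∪ (FOLLOW(N) if α ⇒* ε)).

D → , num: PREDICT = { ',' }
  ',' is in predict set, so this production goes in M[D, ',']
D → - D D: PREDICT = { '-' }
D → , num -: PREDICT = { ',' }
  ',' is in predict set, so this production goes in M[D, ',']

M[D, ','] = D → , num, D → , num -  (a multiply-defined cell — the grammar is not LL(1))

Answer: D → , num, D → , num -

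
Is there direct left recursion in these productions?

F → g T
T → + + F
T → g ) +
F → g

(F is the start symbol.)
F → g T: starts with g
T → + + F: starts with '+'
T → g ) +: starts with g
F → g: starts with g

No direct left recursion found.

Answer: No direct left recursion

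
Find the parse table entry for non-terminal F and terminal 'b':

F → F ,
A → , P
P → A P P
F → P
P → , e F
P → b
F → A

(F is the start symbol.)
To find M[F, 'b'], we find productions for F where 'b' is in the predict set (PREDICT(N → α) = (FIRST(α) \ {ε}) ∪ (FOLLOW(N) if α ⇒* ε)).

Relevant sets:
  FIRST(F) = { ',', 'b' }
  FIRST(P) = { ',', 'b' }
  FIRST(A) = { ',' }

F → F ,: PREDICT = { ',', 'b' }
  'b' is in predict set, so this production goes in M[F, 'b']
F → P: PREDICT = { ',', 'b' }
  'b' is in predict set, so this production goes in M[F, 'b']
F → A: PREDICT = { ',' }

M[F, 'b'] = F → F ,, F → P  (a multiply-defined cell — the grammar is not LL(1))

Answer: F → F ,, F → P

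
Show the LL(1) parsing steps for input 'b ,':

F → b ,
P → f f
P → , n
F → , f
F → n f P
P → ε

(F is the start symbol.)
Stack is shown with the top on the left.

Stack  Input  Action
--------------------
F $    b , $  output F → b ,
b , $  b , $  match 'b'
, $    , $    match ','
$      $      accept

The string is accepted.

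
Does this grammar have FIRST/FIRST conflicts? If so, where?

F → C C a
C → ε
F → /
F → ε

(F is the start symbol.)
A FIRST/FIRST conflict occurs when two productions N → α and N → β for the same non-terminal have FIRST(α) ∩ FIRST(β) ≠ ∅ (with ε ∈ FIRST of a nullable right-hand side, so two nullable alternatives also conflict).

FIRST sets of the non-terminals at (or reachable through a nullable prefix from) the front of some alternative:
  FIRST(C) = { ε }

Productions for F:
  F → C C a: FIRST = { 'a' }
  F → /: FIRST = { '/' }
  F → ε: FIRST = { ε }
C has only one production, so no FIRST/FIRST conflict is possible there.

All alternatives of each non-terminal have pairwise disjoint FIRST sets.

Answer: No FIRST/FIRST conflicts.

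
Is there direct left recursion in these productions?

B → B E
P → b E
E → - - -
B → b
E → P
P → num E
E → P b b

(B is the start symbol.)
B → B E: LEFT RECURSIVE (starts with B)
P → b E: starts with b
E → - - -: starts with '-'
B → b: starts with b
E → P: starts with P
P → num E: starts with num
E → P b b: starts with P

The grammar has direct left recursion on: B.

Answer: Yes, B is left-recursive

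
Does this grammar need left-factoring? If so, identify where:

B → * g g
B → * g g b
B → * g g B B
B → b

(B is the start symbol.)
Left-factoring is needed when two productions for the same non-terminal
share a common prefix on the right-hand side.

Productions for B:
  B → * g g
  B → * g g b
  B → * g g B B
  B → b

Found common prefix '* g g' in productions for B

Answer: Yes, B has productions with common prefix '* g g'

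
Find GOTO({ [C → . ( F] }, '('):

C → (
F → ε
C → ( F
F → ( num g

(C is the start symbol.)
GOTO(I, '(') = CLOSURE({ [A → αX.β] : [A → α.Xβ] ∈ I, X = '(' })

Items with dot before '(', with the dot advanced:
  [C → . ( F] → [C → ( . F]
Closure of the advanced items:
  [C → ( . F] has the dot before F: add [F → .], [F → . ( num g]

GOTO = { [C → ( . F], [F → . ( num g], [F → .] }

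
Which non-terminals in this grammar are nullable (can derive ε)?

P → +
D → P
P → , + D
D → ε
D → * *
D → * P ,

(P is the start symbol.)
ε-productions: D → ε
So D is immediately nullable.
No further non-terminal can be added: every production for the remaining non-terminals contains a terminal or a non-nullable non-terminal.
Nullable = { 'D' }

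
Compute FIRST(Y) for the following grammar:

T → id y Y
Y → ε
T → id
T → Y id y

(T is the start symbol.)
To compute FIRST(Y), examine every production with Y on the left-hand side, reading each right-hand side left to right until a non-nullable symbol is reached.

From Y → ε:
  - ε-production, so ε ∈ FIRST(Y)

Collecting: FIRST(Y) = { ε }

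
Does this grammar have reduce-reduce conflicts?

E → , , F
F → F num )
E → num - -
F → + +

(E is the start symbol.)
No reduce-reduce conflicts

Augment with E' → E and build the canonical LR(0) collection (I0 = CLOSURE({[E' → . E]}), then GOTO on every symbol after a dot until no new states appear). It has 12 states:
  I0: { [E → . , , F], [E → . num - -], [E' → . E] }  — shift
  I1: { [E → , . , F] }  — shift
  I2: { [E' → E .] }  — accept
  I3: { [E → num . - -] }  — shift
  I4: { [E → num - . -] }  — shift
  I5: { [E → num - - .] }  — reduce
  I6: { [E → , , . F], [F → . + +], [F → . F num )] }  — shift
  I7: { [F → + . +] }  — shift
  I8: { [E → , , F .], [F → F . num )] }  — shift, reduce
  I9: { [F → F num . )] }  — shift
  I10: { [F → F num ) .] }  — reduce
  I11: { [F → + + .] }  — reduce

No state contains more than one complete item.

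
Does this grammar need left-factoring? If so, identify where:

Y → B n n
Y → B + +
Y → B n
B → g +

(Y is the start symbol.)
Yes, Y has productions with common prefix 'B'

Left-factoring is needed when two productions for the same non-terminal
share a common prefix on the right-hand side.

Productions for Y:
  Y → B n n
  Y → B + +
  Y → B n

Found common prefix 'B' in productions for Y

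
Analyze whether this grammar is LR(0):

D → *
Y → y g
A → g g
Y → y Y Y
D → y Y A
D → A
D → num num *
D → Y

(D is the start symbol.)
Augment with D' → D and build the canonical LR(0) collection (I0 = CLOSURE({[D' → . D]}), then GOTO on every symbol after a dot until no new states appear). It has 17 states:
  I0: { [A → . g g], [D → . *], [D → . A], [D → . Y], [D → . num num *], [D → . y Y A], [D' → . D], [Y → . y Y Y], [Y → . y g] }  — shift
  I1: { [D → * .] }  — reduce
  I2: { [D → A .] }  — reduce
  I3: { [D' → D .] }  — accept
  I4: { [D → Y .] }  — reduce
  I5: { [A → g . g] }  — shift
  I6: { [D → num . num *] }  — shift
  I7: { [D → y . Y A], [Y → . y Y Y], [Y → . y g], [Y → y . Y Y], [Y → y . g] }  — shift
  I8: { [A → . g g], [D → y Y . A], [Y → . y Y Y], [Y → . y g], [Y → y Y . Y] }  — shift
  I9: { [Y → y g .] }  — reduce
  I10: { [Y → . y Y Y], [Y → . y g], [Y → y . Y Y], [Y → y . g] }  — shift
  I11: { [Y → . y Y Y], [Y → . y g], [Y → y Y . Y] }  — shift
  I12: { [Y → y Y Y .] }  — reduce
  I13: { [D → y Y A .] }  — reduce
  I14: { [D → num num . *] }  — shift
  I15: { [D → num num * .] }  — reduce
  I16: { [A → g g .] }  — reduce

Every state is either a pure shift/goto state or contains exactly one complete item and nothing to shift — no conflicts. The grammar is LR(0).

Answer: Yes, the grammar is LR(0)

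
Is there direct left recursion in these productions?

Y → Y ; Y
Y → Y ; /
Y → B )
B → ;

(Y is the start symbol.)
Direct left recursion occurs when N → N α for some non-terminal N (the right-hand side begins with the left-hand side itself).

Y → Y ; Y: LEFT RECURSIVE (starts with Y)
Y → Y ; /: LEFT RECURSIVE (starts with Y)
Y → B ): starts with B
B → ;: starts with ';'

The grammar has direct left recursion on: Y.

Answer: Yes, Y is left-recursive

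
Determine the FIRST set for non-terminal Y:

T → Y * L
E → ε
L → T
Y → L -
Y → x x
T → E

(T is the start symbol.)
{ '-', 'x' }

To compute FIRST(Y), examine every production with Y on the left-hand side, reading each right-hand side left to right until a non-nullable symbol is reached.

FIRST sets of the other non-terminals involved (by the same procedure, iterated to a fixed point):
  FIRST(L) = { '-', 'x', ε }

From Y → L -:
  - L is a non-terminal: add FIRST(L) \ {ε} = { '-', 'x' }
    L is nullable, so continue to the next symbol
  - '-' is a terminal: add '-' and stop
From Y → x x:
  - x is a terminal: add 'x' and stop

Collecting: FIRST(Y) = { '-', 'x' }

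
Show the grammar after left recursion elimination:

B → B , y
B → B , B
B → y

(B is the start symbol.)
B → y B'
B' → , y B'
B' → , B B'
B' → ε

B is directly left-recursive. The standard transformation for
  A → A α₁ | ... | A α_m | β₁ | ... | β_n
is
  A  → β₁ A' | ... | β_n A'
  A' → α₁ A' | ... | α_m A' | ε

B → y becomes B → y B'
B → B , y becomes B' → , y B'
B → B , B becomes B' → , B B'
Add B' → ε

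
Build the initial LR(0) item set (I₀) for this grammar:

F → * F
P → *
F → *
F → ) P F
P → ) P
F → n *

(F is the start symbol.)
{ [F → . ) P F], [F → . * F], [F → . *], [F → . n *], [F' → . F] }

First, augment the grammar with F' → F
I₀ = CLOSURE({ [F' → . F] }):
  [F' → . F] has the dot before F: add [F → . * F], [F → . *], [F → . ) P F], [F → . n *]
No further items can be added.

I₀ = { [F → . ) P F], [F → . * F], [F → . *], [F → . n *], [F' → . F] }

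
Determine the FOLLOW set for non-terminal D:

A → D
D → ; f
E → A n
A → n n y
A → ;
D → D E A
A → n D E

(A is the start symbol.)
To compute FOLLOW(D), find every occurrence of D on a right-hand side N → α D β: add FIRST(β) \ {ε}, and if β is empty or nullable also add FOLLOW(N). Iterate to a fixed point.

In A → D: D is at the end, add FOLLOW(A)
In D → D E A: D is followed by E A, add FIRST(E A) \ {ε} = { ';', 'n' }
In A → n D E: D is followed by E, add FIRST(E) \ {ε} = { ';', 'n' }

The FOLLOW sets referred to above (computed the same way, to a fixed point):
  FOLLOW(A) = { $, ';', 'n' }

Taking the union: FOLLOW(D) = { $, ';', 'n' }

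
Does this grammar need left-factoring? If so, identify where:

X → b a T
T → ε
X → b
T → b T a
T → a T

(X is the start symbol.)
Left-factoring is needed when two productions for the same non-terminal
share a common prefix on the right-hand side.

Productions for X:
  X → b a T
  X → b
Productions for T:
  T → ε
  T → b T a
  T → a T

Found common prefix 'b' in productions for X

Answer: Yes, X has productions with common prefix 'b'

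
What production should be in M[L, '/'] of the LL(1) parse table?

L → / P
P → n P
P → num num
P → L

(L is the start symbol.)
L → / P

To find M[L, '/'], we find productions for L where '/' is in the predict set (PREDICT(N → α) = (FIRST(α) \ {ε}) ∪ (FOLLOW(N) if α ⇒* ε)).

L → / P: PREDICT = { '/' }
  '/' is in predict set, so this production goes in M[L, '/']

M[L, '/'] = L → / P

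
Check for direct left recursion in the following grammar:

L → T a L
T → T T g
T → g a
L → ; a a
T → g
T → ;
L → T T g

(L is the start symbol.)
Direct left recursion occurs when N → N α for some non-terminal N (the right-hand side begins with the left-hand side itself).

L → T a L: starts with T
T → T T g: LEFT RECURSIVE (starts with T)
T → g a: starts with g
L → ; a a: starts with ';'
T → g: starts with g
T → ;: starts with ';'
L → T T g: starts with T

The grammar has direct left recursion on: T.

Answer: Yes, T is left-recursive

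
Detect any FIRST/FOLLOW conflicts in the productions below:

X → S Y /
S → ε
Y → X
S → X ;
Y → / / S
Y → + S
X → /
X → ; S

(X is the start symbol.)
A FIRST/FOLLOW conflict occurs when a non-terminal N has a nullable alternative N → β (β ⇒* ε) and another alternative N → α with FIRST(α) ∩ FOLLOW(N) ≠ ∅: on such a lookahead the parser cannot decide between expanding α and letting N vanish via β.

Nullable non-terminals: S.
FIRST sets used below: FIRST(X) = { '+', '/', ';' }

S: nullable alternative(s) S → ε; FOLLOW(S) = { $, '+', '/', ';' }
  S → ε: FIRST \ {ε} = { } — this is the only nullable alternative, skip
  S → X ;: FIRST \ {ε} = { '+', '/', ';' } — overlaps FOLLOW(S) on { '+', '/', ';' }: CONFLICT

X, Y have no nullable alternative, so no FIRST/FOLLOW check is needed there.

So the grammar has 1 FIRST/FOLLOW conflict (marked CONFLICT above).

Answer: Yes. S → X ';' with FOLLOW(S) on { '+', '/', ';' }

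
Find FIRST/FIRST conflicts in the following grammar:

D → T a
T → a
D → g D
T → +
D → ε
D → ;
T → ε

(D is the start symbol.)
No FIRST/FIRST conflicts.

A FIRST/FIRST conflict occurs when two productions N → α and N → β for the same non-terminal have FIRST(α) ∩ FIRST(β) ≠ ∅ (with ε ∈ FIRST of a nullable right-hand side, so two nullable alternatives also conflict).

FIRST sets of the non-terminals at (or reachable through a nullable prefix from) the front of some alternative:
  FIRST(T) = { '+', 'a', ε }

Productions for D:
  D → T a: FIRST = { '+', 'a' }
  D → g D: FIRST = { 'g' }
  D → ε: FIRST = { ε }
  D → ;: FIRST = { ';' }
Productions for T:
  T → a: FIRST = { 'a' }
  T → +: FIRST = { '+' }
  T → ε: FIRST = { ε }

All alternatives of each non-terminal have pairwise disjoint FIRST sets.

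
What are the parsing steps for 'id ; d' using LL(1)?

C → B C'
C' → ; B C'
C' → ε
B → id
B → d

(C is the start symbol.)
LL(1) parsing maintains a stack (initially the start symbol over $) and the input. At each step: if the stack top is a terminal, match it against the current input token; if it is a non-terminal N, replace it with the RHS of M[N, lookahead] (the unique production whose predict set contains the lookahead).

Stack is shown with the top on the left.

Stack     Input     Action
--------------------------
C $       id ; d $  output C → B C'
B C' $    id ; d $  output B → id
id C' $   id ; d $  match 'id'
C' $      ; d $     output C' → ; B C'
; B C' $  ; d $     match ';'
B C' $    d $       output B → d
d C' $    d $       match 'd'
C' $      $         output C' → ε
$         $         accept

The string is accepted.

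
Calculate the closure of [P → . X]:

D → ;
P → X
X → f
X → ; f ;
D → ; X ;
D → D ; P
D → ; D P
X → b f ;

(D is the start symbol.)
{ [P → . X], [X → . ; f ;], [X → . b f ;], [X → . f] }

Start with: [P → . X]
  [P → . X] has the dot before X: add [X → . f], [X → . ; f ;], [X → . b f ;]
No further items can be added.

CLOSURE = { [P → . X], [X → . ; f ;], [X → . b f ;], [X → . f] }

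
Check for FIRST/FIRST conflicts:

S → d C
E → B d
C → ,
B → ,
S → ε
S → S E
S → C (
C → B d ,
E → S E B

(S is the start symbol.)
A FIRST/FIRST conflict occurs when two productions N → α and N → β for the same non-terminal have FIRST(α) ∩ FIRST(β) ≠ ∅ (with ε ∈ FIRST of a nullable right-hand side, so two nullable alternatives also conflict).

FIRST sets of the non-terminals at (or reachable through a nullable prefix from) the front of some alternative:
  FIRST(S) = { ',', 'd', ε }
  FIRST(E) = { ',', 'd' }
  FIRST(C) = { ',' }
  FIRST(B) = { ',' }

Productions for S:
  S → d C: FIRST = { 'd' }
  S → ε: FIRST = { ε }
  S → S E: FIRST = { ',', 'd' }
  S → C (: FIRST = { ',' }
Productions for E:
  E → B d: FIRST = { ',' }
  E → S E B: FIRST = { ',', 'd' }
Productions for C:
  C → ,: FIRST = { ',' }
  C → B d ,: FIRST = { ',' }
B has only one production, so no FIRST/FIRST conflict is possible there.

Conflict for S: S → d C and S → S E
  Overlap: { 'd' }
Conflict for S: S → S E and S → C (
  Overlap: { ',' }
Conflict for E: E → B d and E → S E B
  Overlap: { ',' }
Conflict for C: C → , and C → B d ,
  Overlap: { ',' }

Answer: Yes. S → d C / S → S E on { 'd' }; S → S E / S → C '(' on { ',' }; E → B d / E → S E B on { ',' }; C → ',' / C → B d ',' on { ',' }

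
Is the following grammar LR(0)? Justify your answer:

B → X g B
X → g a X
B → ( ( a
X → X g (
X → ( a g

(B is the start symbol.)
A grammar is LR(0) if no state in the canonical LR(0) collection has:
  - both a shift item (dot before a terminal) and a complete item (shift-reduce conflict), or
  - two or more complete items (reduce-reduce conflict; the accept item [B' → B .] counts as a complete item here).

Augment with B' → B and build the canonical LR(0) collection (I0 = CLOSURE({[B' → . B]}), then GOTO on every symbol after a dot until no new states appear). It has 17 states:
  I0: { [B → . ( ( a], [B → . X g B], [B' → . B], [X → . ( a g], [X → . X g (], [X → . g a X] }  — shift
  I1: { [B → ( . ( a], [X → ( . a g] }  — shift
  I2: { [B' → B .] }  — accept
  I3: { [B → X . g B], [X → X . g (] }  — shift
  I4: { [X → g . a X] }  — shift
  I5: { [X → . ( a g], [X → . X g (], [X → . g a X], [X → g a . X] }  — shift
  I6: { [X → ( . a g] }  — shift
  I7: { [X → X . g (], [X → g a X .] }  — shift, reduce
  I8: { [X → X g . (] }  — shift
  I9: { [X → X g ( .] }  — reduce
  I10: { [X → ( a . g] }  — shift
  I11: { [X → ( a g .] }  — reduce
  I12: { [B → . ( ( a], [B → . X g B], [B → X g . B], [X → . ( a g], [X → . X g (], [X → . g a X], [X → X g . (] }  — shift
  I13: { [B → ( . ( a], [X → ( . a g], [X → X g ( .] }  — shift, reduce
  I14: { [B → X g B .] }  — reduce
  I15: { [B → ( ( . a] }  — shift
  I16: { [B → ( ( a .] }  — reduce

Conflict in state I7:
  Shift-reduce conflict between [X → g a X .] and [X → X . g (]
So the grammar is NOT LR(0).

Answer: No. Shift-reduce conflict between [X → g a X .] and [X → X . g (]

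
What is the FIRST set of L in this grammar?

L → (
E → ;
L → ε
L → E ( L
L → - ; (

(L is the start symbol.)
{ '(', '-', ';', ε }

To compute FIRST(L), examine every production with L on the left-hand side, reading each right-hand side left to right until a non-nullable symbol is reached.

FIRST sets of the other non-terminals involved (by the same procedure, iterated to a fixed point):
  FIRST(E) = { ';' }

From L → (:
  - '(' is a terminal: add '(' and stop
From L → ε:
  - ε-production, so ε ∈ FIRST(L)
From L → E ( L:
  - E is a non-terminal: add FIRST(E) \ {ε} = { ';' }
    E is not nullable, so stop
From L → - ; (:
  - '-' is a terminal: add '-' and stop

Collecting: FIRST(L) = { '(', '-', ';', ε }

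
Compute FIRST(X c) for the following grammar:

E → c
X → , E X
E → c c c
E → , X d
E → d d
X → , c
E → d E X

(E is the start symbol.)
FIRST sets of the non-terminals involved (from the grammar, by fixed-point iteration):
  FIRST(X) = { ',' }

To compute FIRST(X c), process the symbols left to right:
Symbol X is a non-terminal. Add FIRST(X) \ {ε} = { ',' }
X is not nullable (ε ∉ FIRST(X)), so stop here.
FIRST(X c) = { ',' }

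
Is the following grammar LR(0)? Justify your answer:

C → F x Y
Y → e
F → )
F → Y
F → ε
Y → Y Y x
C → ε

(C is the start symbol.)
A grammar is LR(0) if no state in the canonical LR(0) collection has:
  - both a shift item (dot before a terminal) and a complete item (shift-reduce conflict), or
  - two or more complete items (reduce-reduce conflict; the accept item [C' → C .] counts as a complete item here).

Augment with C' → C and build the canonical LR(0) collection (I0 = CLOSURE({[C' → . C]}), then GOTO on every symbol after a dot until no new states appear). It has 10 states:
  I0: { [C → . F x Y], [C → .], [C' → . C], [F → . )], [F → . Y], [F → .], [Y → . Y Y x], [Y → . e] }  — shift, 2 reduces
  I1: { [F → ) .] }  — reduce
  I2: { [C' → C .] }  — accept
  I3: { [C → F . x Y] }  — shift
  I4: { [F → Y .], [Y → . Y Y x], [Y → . e], [Y → Y . Y x] }  — shift, reduce
  I5: { [Y → e .] }  — reduce
  I6: { [Y → . Y Y x], [Y → . e], [Y → Y . Y x], [Y → Y Y . x] }  — shift
  I7: { [Y → Y Y x .] }  — reduce
  I8: { [C → F x . Y], [Y → . Y Y x], [Y → . e] }  — shift
  I9: { [C → F x Y .], [Y → . Y Y x], [Y → . e], [Y → Y . Y x] }  — shift, reduce

Conflict in state I0:
  Shift-reduce conflict between [C → .] and [F → . )]
So the grammar is NOT LR(0).

Answer: No. Shift-reduce conflict between [C → .] and [F → . )]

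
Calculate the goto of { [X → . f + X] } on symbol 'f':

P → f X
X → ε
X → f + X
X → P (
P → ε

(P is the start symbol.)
GOTO(I, 'f') = CLOSURE({ [A → αX.β] : [A → α.Xβ] ∈ I, X = 'f' })

Items with dot before 'f', with the dot advanced:
  [X → . f + X] → [X → f . + X]
Closure adds nothing (no advanced item has the dot before a non-terminal).

GOTO = { [X → f . + X] }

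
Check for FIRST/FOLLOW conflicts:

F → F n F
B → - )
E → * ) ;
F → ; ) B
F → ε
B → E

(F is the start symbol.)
Nullable non-terminals: F.
FIRST sets used below: FIRST(F) = { ';', 'n', ε }

F: nullable alternative(s) F → ε; FOLLOW(F) = { $, 'n' }
  F → F n F: FIRST \ {ε} = { ';', 'n' } — overlaps FOLLOW(F) on { 'n' }: CONFLICT
  F → ; ) B: FIRST \ {ε} = { ';' } — disjoint from FOLLOW(F)
  F → ε: FIRST \ {ε} = { } — this is the only nullable alternative, skip

B, E have no nullable alternative, so no FIRST/FOLLOW check is needed there.

So the grammar has 1 FIRST/FOLLOW conflict (marked CONFLICT above).

Answer: Yes. F → F n F with FOLLOW(F) on { 'n' }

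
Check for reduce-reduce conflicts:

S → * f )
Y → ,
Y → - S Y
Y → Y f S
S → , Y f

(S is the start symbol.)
No reduce-reduce conflicts

A reduce-reduce conflict occurs when an LR(0) state has two complete items [A → α .] and [B → β .] — both call for a reduction, and with no lookahead the parser cannot choose between them.

Augment with S' → S and build the canonical LR(0) collection (I0 = CLOSURE({[S' → . S]}), then GOTO on every symbol after a dot until no new states appear). It has 14 states:
  I0: { [S → . * f )], [S → . , Y f], [S' → . S] }  — shift
  I1: { [S → * . f )] }  — shift
  I2: { [S → , . Y f], [Y → . ,], [Y → . - S Y], [Y → . Y f S] }  — shift
  I3: { [S' → S .] }  — accept
  I4: { [Y → , .] }  — reduce
  I5: { [S → . * f )], [S → . , Y f], [Y → - . S Y] }  — shift
  I6: { [S → , Y . f], [Y → Y . f S] }  — shift
  I7: { [S → , Y f .], [S → . * f )], [S → . , Y f], [Y → Y f . S] }  — shift, reduce
  I8: { [Y → Y f S .] }  — reduce
  I9: { [Y → - S . Y], [Y → . ,], [Y → . - S Y], [Y → . Y f S] }  — shift
  I10: { [Y → - S Y .], [Y → Y . f S] }  — shift, reduce
  I11: { [S → . * f )], [S → . , Y f], [Y → Y f . S] }  — shift
  I12: { [S → * f . )] }  — shift
  I13: { [S → * f ) .] }  — reduce

No state contains more than one complete item.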